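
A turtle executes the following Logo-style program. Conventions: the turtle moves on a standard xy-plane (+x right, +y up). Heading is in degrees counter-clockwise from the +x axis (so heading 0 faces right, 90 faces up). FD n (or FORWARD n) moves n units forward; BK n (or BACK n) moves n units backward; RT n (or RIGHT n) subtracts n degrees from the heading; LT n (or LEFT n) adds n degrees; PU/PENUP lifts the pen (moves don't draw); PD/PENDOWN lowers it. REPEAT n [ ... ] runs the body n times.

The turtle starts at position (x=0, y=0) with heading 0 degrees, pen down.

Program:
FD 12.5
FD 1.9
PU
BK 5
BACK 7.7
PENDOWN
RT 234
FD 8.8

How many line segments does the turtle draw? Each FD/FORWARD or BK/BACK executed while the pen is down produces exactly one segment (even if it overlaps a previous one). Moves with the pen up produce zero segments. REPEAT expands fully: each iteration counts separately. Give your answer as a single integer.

Executing turtle program step by step:
Start: pos=(0,0), heading=0, pen down
FD 12.5: (0,0) -> (12.5,0) [heading=0, draw]
FD 1.9: (12.5,0) -> (14.4,0) [heading=0, draw]
PU: pen up
BK 5: (14.4,0) -> (9.4,0) [heading=0, move]
BK 7.7: (9.4,0) -> (1.7,0) [heading=0, move]
PD: pen down
RT 234: heading 0 -> 126
FD 8.8: (1.7,0) -> (-3.473,7.119) [heading=126, draw]
Final: pos=(-3.473,7.119), heading=126, 3 segment(s) drawn
Segments drawn: 3

Answer: 3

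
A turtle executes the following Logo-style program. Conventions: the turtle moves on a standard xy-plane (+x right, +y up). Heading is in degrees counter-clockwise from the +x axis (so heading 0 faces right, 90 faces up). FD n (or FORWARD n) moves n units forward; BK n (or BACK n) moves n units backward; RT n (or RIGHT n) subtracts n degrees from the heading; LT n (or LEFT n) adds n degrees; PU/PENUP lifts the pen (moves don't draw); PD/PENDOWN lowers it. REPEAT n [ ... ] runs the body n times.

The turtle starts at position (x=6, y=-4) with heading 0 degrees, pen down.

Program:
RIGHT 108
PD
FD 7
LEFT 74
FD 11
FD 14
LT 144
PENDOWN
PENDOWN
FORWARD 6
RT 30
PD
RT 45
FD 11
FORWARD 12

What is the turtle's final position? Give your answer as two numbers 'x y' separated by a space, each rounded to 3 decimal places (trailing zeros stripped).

Answer: 41.351 -5.807

Derivation:
Executing turtle program step by step:
Start: pos=(6,-4), heading=0, pen down
RT 108: heading 0 -> 252
PD: pen down
FD 7: (6,-4) -> (3.837,-10.657) [heading=252, draw]
LT 74: heading 252 -> 326
FD 11: (3.837,-10.657) -> (12.956,-16.809) [heading=326, draw]
FD 14: (12.956,-16.809) -> (24.563,-24.637) [heading=326, draw]
LT 144: heading 326 -> 110
PD: pen down
PD: pen down
FD 6: (24.563,-24.637) -> (22.511,-18.999) [heading=110, draw]
RT 30: heading 110 -> 80
PD: pen down
RT 45: heading 80 -> 35
FD 11: (22.511,-18.999) -> (31.521,-12.69) [heading=35, draw]
FD 12: (31.521,-12.69) -> (41.351,-5.807) [heading=35, draw]
Final: pos=(41.351,-5.807), heading=35, 6 segment(s) drawn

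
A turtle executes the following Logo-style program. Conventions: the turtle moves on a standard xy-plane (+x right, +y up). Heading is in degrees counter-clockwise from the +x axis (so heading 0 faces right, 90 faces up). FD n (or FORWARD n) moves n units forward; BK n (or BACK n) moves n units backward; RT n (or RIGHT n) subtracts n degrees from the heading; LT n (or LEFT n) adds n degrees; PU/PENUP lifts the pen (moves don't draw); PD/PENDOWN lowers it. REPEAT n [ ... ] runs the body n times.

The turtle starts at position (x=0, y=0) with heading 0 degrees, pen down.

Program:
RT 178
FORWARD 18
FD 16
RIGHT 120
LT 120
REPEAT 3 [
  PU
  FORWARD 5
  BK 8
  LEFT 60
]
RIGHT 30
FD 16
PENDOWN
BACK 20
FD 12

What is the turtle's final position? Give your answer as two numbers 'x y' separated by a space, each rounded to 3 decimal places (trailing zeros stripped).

Executing turtle program step by step:
Start: pos=(0,0), heading=0, pen down
RT 178: heading 0 -> 182
FD 18: (0,0) -> (-17.989,-0.628) [heading=182, draw]
FD 16: (-17.989,-0.628) -> (-33.979,-1.187) [heading=182, draw]
RT 120: heading 182 -> 62
LT 120: heading 62 -> 182
REPEAT 3 [
  -- iteration 1/3 --
  PU: pen up
  FD 5: (-33.979,-1.187) -> (-38.976,-1.361) [heading=182, move]
  BK 8: (-38.976,-1.361) -> (-30.981,-1.082) [heading=182, move]
  LT 60: heading 182 -> 242
  -- iteration 2/3 --
  PU: pen up
  FD 5: (-30.981,-1.082) -> (-33.328,-5.497) [heading=242, move]
  BK 8: (-33.328,-5.497) -> (-29.573,1.567) [heading=242, move]
  LT 60: heading 242 -> 302
  -- iteration 3/3 --
  PU: pen up
  FD 5: (-29.573,1.567) -> (-26.923,-2.673) [heading=302, move]
  BK 8: (-26.923,-2.673) -> (-31.162,4.111) [heading=302, move]
  LT 60: heading 302 -> 2
]
RT 30: heading 2 -> 332
FD 16: (-31.162,4.111) -> (-17.035,-3.4) [heading=332, move]
PD: pen down
BK 20: (-17.035,-3.4) -> (-34.694,5.989) [heading=332, draw]
FD 12: (-34.694,5.989) -> (-24.099,0.355) [heading=332, draw]
Final: pos=(-24.099,0.355), heading=332, 4 segment(s) drawn

Answer: -24.099 0.355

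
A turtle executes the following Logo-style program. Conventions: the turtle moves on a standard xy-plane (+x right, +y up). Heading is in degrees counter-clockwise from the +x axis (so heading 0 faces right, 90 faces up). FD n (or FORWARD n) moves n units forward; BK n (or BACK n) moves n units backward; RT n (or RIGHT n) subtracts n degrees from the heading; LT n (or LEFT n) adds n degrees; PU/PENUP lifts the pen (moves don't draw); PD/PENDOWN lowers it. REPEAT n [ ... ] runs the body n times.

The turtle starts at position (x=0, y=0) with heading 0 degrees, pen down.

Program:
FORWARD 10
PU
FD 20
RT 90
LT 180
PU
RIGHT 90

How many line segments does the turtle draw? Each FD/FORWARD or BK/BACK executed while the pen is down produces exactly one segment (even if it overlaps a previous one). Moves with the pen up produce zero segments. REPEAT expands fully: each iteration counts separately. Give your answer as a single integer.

Answer: 1

Derivation:
Executing turtle program step by step:
Start: pos=(0,0), heading=0, pen down
FD 10: (0,0) -> (10,0) [heading=0, draw]
PU: pen up
FD 20: (10,0) -> (30,0) [heading=0, move]
RT 90: heading 0 -> 270
LT 180: heading 270 -> 90
PU: pen up
RT 90: heading 90 -> 0
Final: pos=(30,0), heading=0, 1 segment(s) drawn
Segments drawn: 1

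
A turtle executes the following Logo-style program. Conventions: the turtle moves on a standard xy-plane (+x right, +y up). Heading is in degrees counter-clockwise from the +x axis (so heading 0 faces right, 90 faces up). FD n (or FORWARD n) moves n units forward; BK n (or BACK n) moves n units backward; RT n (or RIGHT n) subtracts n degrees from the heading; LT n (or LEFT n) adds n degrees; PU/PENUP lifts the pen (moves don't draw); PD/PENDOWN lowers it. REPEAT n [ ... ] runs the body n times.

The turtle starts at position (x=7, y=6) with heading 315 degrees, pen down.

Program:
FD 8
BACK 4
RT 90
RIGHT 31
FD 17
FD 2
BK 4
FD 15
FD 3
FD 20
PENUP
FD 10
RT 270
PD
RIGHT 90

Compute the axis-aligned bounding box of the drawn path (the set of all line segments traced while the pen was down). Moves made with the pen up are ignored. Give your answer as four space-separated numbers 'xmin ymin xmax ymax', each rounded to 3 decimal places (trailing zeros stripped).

Answer: -41.597 -9.65 12.657 6

Derivation:
Executing turtle program step by step:
Start: pos=(7,6), heading=315, pen down
FD 8: (7,6) -> (12.657,0.343) [heading=315, draw]
BK 4: (12.657,0.343) -> (9.828,3.172) [heading=315, draw]
RT 90: heading 315 -> 225
RT 31: heading 225 -> 194
FD 17: (9.828,3.172) -> (-6.667,-0.941) [heading=194, draw]
FD 2: (-6.667,-0.941) -> (-8.607,-1.425) [heading=194, draw]
BK 4: (-8.607,-1.425) -> (-4.726,-0.457) [heading=194, draw]
FD 15: (-4.726,-0.457) -> (-19.28,-4.086) [heading=194, draw]
FD 3: (-19.28,-4.086) -> (-22.191,-4.812) [heading=194, draw]
FD 20: (-22.191,-4.812) -> (-41.597,-9.65) [heading=194, draw]
PU: pen up
FD 10: (-41.597,-9.65) -> (-51.3,-12.07) [heading=194, move]
RT 270: heading 194 -> 284
PD: pen down
RT 90: heading 284 -> 194
Final: pos=(-51.3,-12.07), heading=194, 8 segment(s) drawn

Segment endpoints: x in {-41.597, -22.191, -19.28, -8.607, -6.667, -4.726, 7, 9.828, 12.657}, y in {-9.65, -4.812, -4.086, -1.425, -0.941, -0.457, 0.343, 3.172, 6}
xmin=-41.597, ymin=-9.65, xmax=12.657, ymax=6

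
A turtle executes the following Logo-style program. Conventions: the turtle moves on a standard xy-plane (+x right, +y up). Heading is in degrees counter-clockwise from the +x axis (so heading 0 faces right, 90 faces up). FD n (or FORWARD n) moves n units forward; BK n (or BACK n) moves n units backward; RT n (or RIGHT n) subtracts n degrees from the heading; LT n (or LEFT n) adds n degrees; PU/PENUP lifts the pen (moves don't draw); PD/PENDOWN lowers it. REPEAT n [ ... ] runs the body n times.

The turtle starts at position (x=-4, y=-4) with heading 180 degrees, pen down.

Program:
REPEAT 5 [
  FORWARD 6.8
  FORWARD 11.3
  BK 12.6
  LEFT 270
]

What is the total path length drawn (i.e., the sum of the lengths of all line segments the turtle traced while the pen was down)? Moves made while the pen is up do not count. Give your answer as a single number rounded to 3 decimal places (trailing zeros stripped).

Answer: 153.5

Derivation:
Executing turtle program step by step:
Start: pos=(-4,-4), heading=180, pen down
REPEAT 5 [
  -- iteration 1/5 --
  FD 6.8: (-4,-4) -> (-10.8,-4) [heading=180, draw]
  FD 11.3: (-10.8,-4) -> (-22.1,-4) [heading=180, draw]
  BK 12.6: (-22.1,-4) -> (-9.5,-4) [heading=180, draw]
  LT 270: heading 180 -> 90
  -- iteration 2/5 --
  FD 6.8: (-9.5,-4) -> (-9.5,2.8) [heading=90, draw]
  FD 11.3: (-9.5,2.8) -> (-9.5,14.1) [heading=90, draw]
  BK 12.6: (-9.5,14.1) -> (-9.5,1.5) [heading=90, draw]
  LT 270: heading 90 -> 0
  -- iteration 3/5 --
  FD 6.8: (-9.5,1.5) -> (-2.7,1.5) [heading=0, draw]
  FD 11.3: (-2.7,1.5) -> (8.6,1.5) [heading=0, draw]
  BK 12.6: (8.6,1.5) -> (-4,1.5) [heading=0, draw]
  LT 270: heading 0 -> 270
  -- iteration 4/5 --
  FD 6.8: (-4,1.5) -> (-4,-5.3) [heading=270, draw]
  FD 11.3: (-4,-5.3) -> (-4,-16.6) [heading=270, draw]
  BK 12.6: (-4,-16.6) -> (-4,-4) [heading=270, draw]
  LT 270: heading 270 -> 180
  -- iteration 5/5 --
  FD 6.8: (-4,-4) -> (-10.8,-4) [heading=180, draw]
  FD 11.3: (-10.8,-4) -> (-22.1,-4) [heading=180, draw]
  BK 12.6: (-22.1,-4) -> (-9.5,-4) [heading=180, draw]
  LT 270: heading 180 -> 90
]
Final: pos=(-9.5,-4), heading=90, 15 segment(s) drawn

Segment lengths:
  seg 1: (-4,-4) -> (-10.8,-4), length = 6.8
  seg 2: (-10.8,-4) -> (-22.1,-4), length = 11.3
  seg 3: (-22.1,-4) -> (-9.5,-4), length = 12.6
  seg 4: (-9.5,-4) -> (-9.5,2.8), length = 6.8
  seg 5: (-9.5,2.8) -> (-9.5,14.1), length = 11.3
  seg 6: (-9.5,14.1) -> (-9.5,1.5), length = 12.6
  seg 7: (-9.5,1.5) -> (-2.7,1.5), length = 6.8
  seg 8: (-2.7,1.5) -> (8.6,1.5), length = 11.3
  seg 9: (8.6,1.5) -> (-4,1.5), length = 12.6
  seg 10: (-4,1.5) -> (-4,-5.3), length = 6.8
  seg 11: (-4,-5.3) -> (-4,-16.6), length = 11.3
  seg 12: (-4,-16.6) -> (-4,-4), length = 12.6
  seg 13: (-4,-4) -> (-10.8,-4), length = 6.8
  seg 14: (-10.8,-4) -> (-22.1,-4), length = 11.3
  seg 15: (-22.1,-4) -> (-9.5,-4), length = 12.6
Total = 153.5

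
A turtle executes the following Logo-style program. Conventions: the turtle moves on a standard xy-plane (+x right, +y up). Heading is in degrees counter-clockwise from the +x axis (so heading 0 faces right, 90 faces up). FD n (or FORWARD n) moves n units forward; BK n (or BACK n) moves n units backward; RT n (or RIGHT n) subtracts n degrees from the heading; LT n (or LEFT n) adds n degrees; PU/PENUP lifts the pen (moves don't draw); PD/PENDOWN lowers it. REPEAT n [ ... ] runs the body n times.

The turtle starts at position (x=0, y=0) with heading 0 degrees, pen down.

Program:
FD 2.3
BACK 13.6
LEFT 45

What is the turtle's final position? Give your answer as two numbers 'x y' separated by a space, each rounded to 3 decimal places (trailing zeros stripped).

Answer: -11.3 0

Derivation:
Executing turtle program step by step:
Start: pos=(0,0), heading=0, pen down
FD 2.3: (0,0) -> (2.3,0) [heading=0, draw]
BK 13.6: (2.3,0) -> (-11.3,0) [heading=0, draw]
LT 45: heading 0 -> 45
Final: pos=(-11.3,0), heading=45, 2 segment(s) drawn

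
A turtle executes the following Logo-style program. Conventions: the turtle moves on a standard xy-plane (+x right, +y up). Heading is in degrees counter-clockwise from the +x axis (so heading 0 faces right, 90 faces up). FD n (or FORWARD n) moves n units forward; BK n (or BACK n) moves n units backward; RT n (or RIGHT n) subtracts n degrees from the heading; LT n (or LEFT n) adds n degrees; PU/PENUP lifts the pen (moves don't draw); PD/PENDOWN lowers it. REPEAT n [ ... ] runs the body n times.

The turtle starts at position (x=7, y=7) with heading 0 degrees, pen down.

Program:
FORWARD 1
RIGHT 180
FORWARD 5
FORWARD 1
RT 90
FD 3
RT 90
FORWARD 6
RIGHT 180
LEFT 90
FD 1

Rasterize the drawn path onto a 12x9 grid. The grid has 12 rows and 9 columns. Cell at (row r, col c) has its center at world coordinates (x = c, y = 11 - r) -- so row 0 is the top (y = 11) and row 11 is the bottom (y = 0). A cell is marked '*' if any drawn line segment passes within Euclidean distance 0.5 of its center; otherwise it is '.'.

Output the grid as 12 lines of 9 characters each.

Answer: .........
..*******
..*.....*
..*......
..*******
.........
.........
.........
.........
.........
.........
.........

Derivation:
Segment 0: (7,7) -> (8,7)
Segment 1: (8,7) -> (3,7)
Segment 2: (3,7) -> (2,7)
Segment 3: (2,7) -> (2,10)
Segment 4: (2,10) -> (8,10)
Segment 5: (8,10) -> (8,9)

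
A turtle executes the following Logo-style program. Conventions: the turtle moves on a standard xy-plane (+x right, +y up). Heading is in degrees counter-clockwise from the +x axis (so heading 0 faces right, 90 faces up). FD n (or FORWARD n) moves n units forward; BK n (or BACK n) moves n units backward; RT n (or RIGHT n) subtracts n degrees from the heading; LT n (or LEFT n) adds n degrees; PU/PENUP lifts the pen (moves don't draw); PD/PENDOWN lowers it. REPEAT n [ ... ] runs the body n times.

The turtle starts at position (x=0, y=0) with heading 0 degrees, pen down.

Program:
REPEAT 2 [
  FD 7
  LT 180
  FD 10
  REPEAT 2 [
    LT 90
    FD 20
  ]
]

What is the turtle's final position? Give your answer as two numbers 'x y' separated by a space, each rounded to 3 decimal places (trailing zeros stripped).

Executing turtle program step by step:
Start: pos=(0,0), heading=0, pen down
REPEAT 2 [
  -- iteration 1/2 --
  FD 7: (0,0) -> (7,0) [heading=0, draw]
  LT 180: heading 0 -> 180
  FD 10: (7,0) -> (-3,0) [heading=180, draw]
  REPEAT 2 [
    -- iteration 1/2 --
    LT 90: heading 180 -> 270
    FD 20: (-3,0) -> (-3,-20) [heading=270, draw]
    -- iteration 2/2 --
    LT 90: heading 270 -> 0
    FD 20: (-3,-20) -> (17,-20) [heading=0, draw]
  ]
  -- iteration 2/2 --
  FD 7: (17,-20) -> (24,-20) [heading=0, draw]
  LT 180: heading 0 -> 180
  FD 10: (24,-20) -> (14,-20) [heading=180, draw]
  REPEAT 2 [
    -- iteration 1/2 --
    LT 90: heading 180 -> 270
    FD 20: (14,-20) -> (14,-40) [heading=270, draw]
    -- iteration 2/2 --
    LT 90: heading 270 -> 0
    FD 20: (14,-40) -> (34,-40) [heading=0, draw]
  ]
]
Final: pos=(34,-40), heading=0, 8 segment(s) drawn

Answer: 34 -40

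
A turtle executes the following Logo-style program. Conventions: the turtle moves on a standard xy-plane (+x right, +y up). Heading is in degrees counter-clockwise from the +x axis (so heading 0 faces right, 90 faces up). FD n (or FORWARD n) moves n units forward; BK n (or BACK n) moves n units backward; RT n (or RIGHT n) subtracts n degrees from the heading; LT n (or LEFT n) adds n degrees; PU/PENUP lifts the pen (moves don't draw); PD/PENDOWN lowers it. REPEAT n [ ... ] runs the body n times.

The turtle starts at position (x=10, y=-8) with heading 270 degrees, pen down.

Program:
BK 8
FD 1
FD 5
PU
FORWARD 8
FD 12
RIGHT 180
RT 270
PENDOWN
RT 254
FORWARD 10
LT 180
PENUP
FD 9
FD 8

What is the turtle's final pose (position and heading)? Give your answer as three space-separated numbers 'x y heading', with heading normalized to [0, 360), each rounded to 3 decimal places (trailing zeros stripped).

Executing turtle program step by step:
Start: pos=(10,-8), heading=270, pen down
BK 8: (10,-8) -> (10,0) [heading=270, draw]
FD 1: (10,0) -> (10,-1) [heading=270, draw]
FD 5: (10,-1) -> (10,-6) [heading=270, draw]
PU: pen up
FD 8: (10,-6) -> (10,-14) [heading=270, move]
FD 12: (10,-14) -> (10,-26) [heading=270, move]
RT 180: heading 270 -> 90
RT 270: heading 90 -> 180
PD: pen down
RT 254: heading 180 -> 286
FD 10: (10,-26) -> (12.756,-35.613) [heading=286, draw]
LT 180: heading 286 -> 106
PU: pen up
FD 9: (12.756,-35.613) -> (10.276,-26.961) [heading=106, move]
FD 8: (10.276,-26.961) -> (8.071,-19.271) [heading=106, move]
Final: pos=(8.071,-19.271), heading=106, 4 segment(s) drawn

Answer: 8.071 -19.271 106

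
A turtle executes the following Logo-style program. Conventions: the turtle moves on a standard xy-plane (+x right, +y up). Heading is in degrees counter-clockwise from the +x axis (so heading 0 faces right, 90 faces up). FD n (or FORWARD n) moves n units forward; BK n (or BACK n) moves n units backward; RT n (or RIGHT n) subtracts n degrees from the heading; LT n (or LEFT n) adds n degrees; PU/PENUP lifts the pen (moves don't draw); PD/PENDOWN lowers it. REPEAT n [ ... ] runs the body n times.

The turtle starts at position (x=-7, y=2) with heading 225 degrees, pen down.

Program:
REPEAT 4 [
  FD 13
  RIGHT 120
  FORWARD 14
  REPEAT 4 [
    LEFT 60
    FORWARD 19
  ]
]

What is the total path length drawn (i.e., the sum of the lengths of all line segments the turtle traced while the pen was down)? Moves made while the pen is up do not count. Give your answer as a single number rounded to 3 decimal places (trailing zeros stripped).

Answer: 412

Derivation:
Executing turtle program step by step:
Start: pos=(-7,2), heading=225, pen down
REPEAT 4 [
  -- iteration 1/4 --
  FD 13: (-7,2) -> (-16.192,-7.192) [heading=225, draw]
  RT 120: heading 225 -> 105
  FD 14: (-16.192,-7.192) -> (-19.816,6.331) [heading=105, draw]
  REPEAT 4 [
    -- iteration 1/4 --
    LT 60: heading 105 -> 165
    FD 19: (-19.816,6.331) -> (-38.168,11.248) [heading=165, draw]
    -- iteration 2/4 --
    LT 60: heading 165 -> 225
    FD 19: (-38.168,11.248) -> (-51.603,-2.187) [heading=225, draw]
    -- iteration 3/4 --
    LT 60: heading 225 -> 285
    FD 19: (-51.603,-2.187) -> (-46.686,-20.539) [heading=285, draw]
    -- iteration 4/4 --
    LT 60: heading 285 -> 345
    FD 19: (-46.686,-20.539) -> (-28.333,-25.457) [heading=345, draw]
  ]
  -- iteration 2/4 --
  FD 13: (-28.333,-25.457) -> (-15.776,-28.822) [heading=345, draw]
  RT 120: heading 345 -> 225
  FD 14: (-15.776,-28.822) -> (-25.676,-38.721) [heading=225, draw]
  REPEAT 4 [
    -- iteration 1/4 --
    LT 60: heading 225 -> 285
    FD 19: (-25.676,-38.721) -> (-20.758,-57.074) [heading=285, draw]
    -- iteration 2/4 --
    LT 60: heading 285 -> 345
    FD 19: (-20.758,-57.074) -> (-2.406,-61.991) [heading=345, draw]
    -- iteration 3/4 --
    LT 60: heading 345 -> 45
    FD 19: (-2.406,-61.991) -> (11.029,-48.556) [heading=45, draw]
    -- iteration 4/4 --
    LT 60: heading 45 -> 105
    FD 19: (11.029,-48.556) -> (6.112,-30.204) [heading=105, draw]
  ]
  -- iteration 3/4 --
  FD 13: (6.112,-30.204) -> (2.747,-17.647) [heading=105, draw]
  RT 120: heading 105 -> 345
  FD 14: (2.747,-17.647) -> (16.27,-21.27) [heading=345, draw]
  REPEAT 4 [
    -- iteration 1/4 --
    LT 60: heading 345 -> 45
    FD 19: (16.27,-21.27) -> (29.705,-7.835) [heading=45, draw]
    -- iteration 2/4 --
    LT 60: heading 45 -> 105
    FD 19: (29.705,-7.835) -> (24.788,10.517) [heading=105, draw]
    -- iteration 3/4 --
    LT 60: heading 105 -> 165
    FD 19: (24.788,10.517) -> (6.435,15.435) [heading=165, draw]
    -- iteration 4/4 --
    LT 60: heading 165 -> 225
    FD 19: (6.435,15.435) -> (-7,2) [heading=225, draw]
  ]
  -- iteration 4/4 --
  FD 13: (-7,2) -> (-16.192,-7.192) [heading=225, draw]
  RT 120: heading 225 -> 105
  FD 14: (-16.192,-7.192) -> (-19.816,6.331) [heading=105, draw]
  REPEAT 4 [
    -- iteration 1/4 --
    LT 60: heading 105 -> 165
    FD 19: (-19.816,6.331) -> (-38.168,11.248) [heading=165, draw]
    -- iteration 2/4 --
    LT 60: heading 165 -> 225
    FD 19: (-38.168,11.248) -> (-51.603,-2.187) [heading=225, draw]
    -- iteration 3/4 --
    LT 60: heading 225 -> 285
    FD 19: (-51.603,-2.187) -> (-46.686,-20.539) [heading=285, draw]
    -- iteration 4/4 --
    LT 60: heading 285 -> 345
    FD 19: (-46.686,-20.539) -> (-28.333,-25.457) [heading=345, draw]
  ]
]
Final: pos=(-28.333,-25.457), heading=345, 24 segment(s) drawn

Segment lengths:
  seg 1: (-7,2) -> (-16.192,-7.192), length = 13
  seg 2: (-16.192,-7.192) -> (-19.816,6.331), length = 14
  seg 3: (-19.816,6.331) -> (-38.168,11.248), length = 19
  seg 4: (-38.168,11.248) -> (-51.603,-2.187), length = 19
  seg 5: (-51.603,-2.187) -> (-46.686,-20.539), length = 19
  seg 6: (-46.686,-20.539) -> (-28.333,-25.457), length = 19
  seg 7: (-28.333,-25.457) -> (-15.776,-28.822), length = 13
  seg 8: (-15.776,-28.822) -> (-25.676,-38.721), length = 14
  seg 9: (-25.676,-38.721) -> (-20.758,-57.074), length = 19
  seg 10: (-20.758,-57.074) -> (-2.406,-61.991), length = 19
  seg 11: (-2.406,-61.991) -> (11.029,-48.556), length = 19
  seg 12: (11.029,-48.556) -> (6.112,-30.204), length = 19
  seg 13: (6.112,-30.204) -> (2.747,-17.647), length = 13
  seg 14: (2.747,-17.647) -> (16.27,-21.27), length = 14
  seg 15: (16.27,-21.27) -> (29.705,-7.835), length = 19
  seg 16: (29.705,-7.835) -> (24.788,10.517), length = 19
  seg 17: (24.788,10.517) -> (6.435,15.435), length = 19
  seg 18: (6.435,15.435) -> (-7,2), length = 19
  seg 19: (-7,2) -> (-16.192,-7.192), length = 13
  seg 20: (-16.192,-7.192) -> (-19.816,6.331), length = 14
  seg 21: (-19.816,6.331) -> (-38.168,11.248), length = 19
  seg 22: (-38.168,11.248) -> (-51.603,-2.187), length = 19
  seg 23: (-51.603,-2.187) -> (-46.686,-20.539), length = 19
  seg 24: (-46.686,-20.539) -> (-28.333,-25.457), length = 19
Total = 412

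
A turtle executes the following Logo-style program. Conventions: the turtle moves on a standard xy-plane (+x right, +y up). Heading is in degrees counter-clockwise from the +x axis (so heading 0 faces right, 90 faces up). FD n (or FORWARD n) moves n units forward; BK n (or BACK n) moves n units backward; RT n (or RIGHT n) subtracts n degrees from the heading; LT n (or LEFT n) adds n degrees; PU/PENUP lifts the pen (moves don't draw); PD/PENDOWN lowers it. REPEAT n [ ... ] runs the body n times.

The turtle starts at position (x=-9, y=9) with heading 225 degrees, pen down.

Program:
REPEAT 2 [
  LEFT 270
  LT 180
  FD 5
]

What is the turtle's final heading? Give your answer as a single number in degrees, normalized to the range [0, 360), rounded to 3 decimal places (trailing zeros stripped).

Executing turtle program step by step:
Start: pos=(-9,9), heading=225, pen down
REPEAT 2 [
  -- iteration 1/2 --
  LT 270: heading 225 -> 135
  LT 180: heading 135 -> 315
  FD 5: (-9,9) -> (-5.464,5.464) [heading=315, draw]
  -- iteration 2/2 --
  LT 270: heading 315 -> 225
  LT 180: heading 225 -> 45
  FD 5: (-5.464,5.464) -> (-1.929,9) [heading=45, draw]
]
Final: pos=(-1.929,9), heading=45, 2 segment(s) drawn

Answer: 45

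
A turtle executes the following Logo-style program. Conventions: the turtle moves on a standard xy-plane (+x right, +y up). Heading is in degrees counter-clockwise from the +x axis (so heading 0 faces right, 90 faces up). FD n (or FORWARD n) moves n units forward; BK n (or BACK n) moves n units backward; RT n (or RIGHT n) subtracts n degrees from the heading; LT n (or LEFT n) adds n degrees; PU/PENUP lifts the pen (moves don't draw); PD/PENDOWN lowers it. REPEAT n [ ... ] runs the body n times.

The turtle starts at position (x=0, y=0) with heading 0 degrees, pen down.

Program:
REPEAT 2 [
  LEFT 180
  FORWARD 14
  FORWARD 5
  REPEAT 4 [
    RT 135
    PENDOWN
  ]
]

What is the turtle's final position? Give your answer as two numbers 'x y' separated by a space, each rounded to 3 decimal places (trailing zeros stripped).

Answer: -38 0

Derivation:
Executing turtle program step by step:
Start: pos=(0,0), heading=0, pen down
REPEAT 2 [
  -- iteration 1/2 --
  LT 180: heading 0 -> 180
  FD 14: (0,0) -> (-14,0) [heading=180, draw]
  FD 5: (-14,0) -> (-19,0) [heading=180, draw]
  REPEAT 4 [
    -- iteration 1/4 --
    RT 135: heading 180 -> 45
    PD: pen down
    -- iteration 2/4 --
    RT 135: heading 45 -> 270
    PD: pen down
    -- iteration 3/4 --
    RT 135: heading 270 -> 135
    PD: pen down
    -- iteration 4/4 --
    RT 135: heading 135 -> 0
    PD: pen down
  ]
  -- iteration 2/2 --
  LT 180: heading 0 -> 180
  FD 14: (-19,0) -> (-33,0) [heading=180, draw]
  FD 5: (-33,0) -> (-38,0) [heading=180, draw]
  REPEAT 4 [
    -- iteration 1/4 --
    RT 135: heading 180 -> 45
    PD: pen down
    -- iteration 2/4 --
    RT 135: heading 45 -> 270
    PD: pen down
    -- iteration 3/4 --
    RT 135: heading 270 -> 135
    PD: pen down
    -- iteration 4/4 --
    RT 135: heading 135 -> 0
    PD: pen down
  ]
]
Final: pos=(-38,0), heading=0, 4 segment(s) drawn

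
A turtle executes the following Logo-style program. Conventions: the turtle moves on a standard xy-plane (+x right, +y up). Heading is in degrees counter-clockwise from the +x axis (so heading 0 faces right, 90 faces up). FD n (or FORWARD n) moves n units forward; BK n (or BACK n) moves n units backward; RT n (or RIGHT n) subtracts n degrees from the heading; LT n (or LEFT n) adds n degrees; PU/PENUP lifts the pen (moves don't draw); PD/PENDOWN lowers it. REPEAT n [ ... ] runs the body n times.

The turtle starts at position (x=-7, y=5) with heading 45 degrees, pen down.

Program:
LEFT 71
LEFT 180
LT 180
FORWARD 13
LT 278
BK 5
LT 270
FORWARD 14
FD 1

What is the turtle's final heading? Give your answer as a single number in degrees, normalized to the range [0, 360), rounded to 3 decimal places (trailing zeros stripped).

Answer: 304

Derivation:
Executing turtle program step by step:
Start: pos=(-7,5), heading=45, pen down
LT 71: heading 45 -> 116
LT 180: heading 116 -> 296
LT 180: heading 296 -> 116
FD 13: (-7,5) -> (-12.699,16.684) [heading=116, draw]
LT 278: heading 116 -> 34
BK 5: (-12.699,16.684) -> (-16.844,13.888) [heading=34, draw]
LT 270: heading 34 -> 304
FD 14: (-16.844,13.888) -> (-9.015,2.282) [heading=304, draw]
FD 1: (-9.015,2.282) -> (-8.456,1.453) [heading=304, draw]
Final: pos=(-8.456,1.453), heading=304, 4 segment(s) drawn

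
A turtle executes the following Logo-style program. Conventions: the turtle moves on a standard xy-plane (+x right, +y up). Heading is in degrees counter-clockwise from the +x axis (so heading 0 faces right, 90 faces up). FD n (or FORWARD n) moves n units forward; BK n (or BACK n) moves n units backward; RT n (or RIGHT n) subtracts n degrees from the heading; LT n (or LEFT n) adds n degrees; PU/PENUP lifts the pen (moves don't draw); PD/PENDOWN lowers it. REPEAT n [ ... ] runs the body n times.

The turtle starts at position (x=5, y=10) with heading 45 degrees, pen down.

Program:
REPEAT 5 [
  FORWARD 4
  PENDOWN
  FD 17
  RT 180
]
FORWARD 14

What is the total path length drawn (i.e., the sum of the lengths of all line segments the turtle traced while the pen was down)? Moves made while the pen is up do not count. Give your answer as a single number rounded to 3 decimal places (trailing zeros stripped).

Executing turtle program step by step:
Start: pos=(5,10), heading=45, pen down
REPEAT 5 [
  -- iteration 1/5 --
  FD 4: (5,10) -> (7.828,12.828) [heading=45, draw]
  PD: pen down
  FD 17: (7.828,12.828) -> (19.849,24.849) [heading=45, draw]
  RT 180: heading 45 -> 225
  -- iteration 2/5 --
  FD 4: (19.849,24.849) -> (17.021,22.021) [heading=225, draw]
  PD: pen down
  FD 17: (17.021,22.021) -> (5,10) [heading=225, draw]
  RT 180: heading 225 -> 45
  -- iteration 3/5 --
  FD 4: (5,10) -> (7.828,12.828) [heading=45, draw]
  PD: pen down
  FD 17: (7.828,12.828) -> (19.849,24.849) [heading=45, draw]
  RT 180: heading 45 -> 225
  -- iteration 4/5 --
  FD 4: (19.849,24.849) -> (17.021,22.021) [heading=225, draw]
  PD: pen down
  FD 17: (17.021,22.021) -> (5,10) [heading=225, draw]
  RT 180: heading 225 -> 45
  -- iteration 5/5 --
  FD 4: (5,10) -> (7.828,12.828) [heading=45, draw]
  PD: pen down
  FD 17: (7.828,12.828) -> (19.849,24.849) [heading=45, draw]
  RT 180: heading 45 -> 225
]
FD 14: (19.849,24.849) -> (9.95,14.95) [heading=225, draw]
Final: pos=(9.95,14.95), heading=225, 11 segment(s) drawn

Segment lengths:
  seg 1: (5,10) -> (7.828,12.828), length = 4
  seg 2: (7.828,12.828) -> (19.849,24.849), length = 17
  seg 3: (19.849,24.849) -> (17.021,22.021), length = 4
  seg 4: (17.021,22.021) -> (5,10), length = 17
  seg 5: (5,10) -> (7.828,12.828), length = 4
  seg 6: (7.828,12.828) -> (19.849,24.849), length = 17
  seg 7: (19.849,24.849) -> (17.021,22.021), length = 4
  seg 8: (17.021,22.021) -> (5,10), length = 17
  seg 9: (5,10) -> (7.828,12.828), length = 4
  seg 10: (7.828,12.828) -> (19.849,24.849), length = 17
  seg 11: (19.849,24.849) -> (9.95,14.95), length = 14
Total = 119

Answer: 119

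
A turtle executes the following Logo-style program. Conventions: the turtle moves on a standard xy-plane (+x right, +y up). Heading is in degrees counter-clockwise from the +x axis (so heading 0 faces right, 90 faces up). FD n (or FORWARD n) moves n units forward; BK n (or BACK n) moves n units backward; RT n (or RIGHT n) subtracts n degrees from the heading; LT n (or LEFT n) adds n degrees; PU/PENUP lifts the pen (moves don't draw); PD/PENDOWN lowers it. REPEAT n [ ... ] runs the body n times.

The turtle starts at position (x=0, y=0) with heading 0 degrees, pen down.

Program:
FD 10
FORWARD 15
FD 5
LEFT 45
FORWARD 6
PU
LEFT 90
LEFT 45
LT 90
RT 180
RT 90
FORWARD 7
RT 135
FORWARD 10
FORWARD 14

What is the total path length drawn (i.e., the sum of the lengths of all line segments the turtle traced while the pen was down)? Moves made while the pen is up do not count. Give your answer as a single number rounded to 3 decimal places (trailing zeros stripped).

Answer: 36

Derivation:
Executing turtle program step by step:
Start: pos=(0,0), heading=0, pen down
FD 10: (0,0) -> (10,0) [heading=0, draw]
FD 15: (10,0) -> (25,0) [heading=0, draw]
FD 5: (25,0) -> (30,0) [heading=0, draw]
LT 45: heading 0 -> 45
FD 6: (30,0) -> (34.243,4.243) [heading=45, draw]
PU: pen up
LT 90: heading 45 -> 135
LT 45: heading 135 -> 180
LT 90: heading 180 -> 270
RT 180: heading 270 -> 90
RT 90: heading 90 -> 0
FD 7: (34.243,4.243) -> (41.243,4.243) [heading=0, move]
RT 135: heading 0 -> 225
FD 10: (41.243,4.243) -> (34.172,-2.828) [heading=225, move]
FD 14: (34.172,-2.828) -> (24.272,-12.728) [heading=225, move]
Final: pos=(24.272,-12.728), heading=225, 4 segment(s) drawn

Segment lengths:
  seg 1: (0,0) -> (10,0), length = 10
  seg 2: (10,0) -> (25,0), length = 15
  seg 3: (25,0) -> (30,0), length = 5
  seg 4: (30,0) -> (34.243,4.243), length = 6
Total = 36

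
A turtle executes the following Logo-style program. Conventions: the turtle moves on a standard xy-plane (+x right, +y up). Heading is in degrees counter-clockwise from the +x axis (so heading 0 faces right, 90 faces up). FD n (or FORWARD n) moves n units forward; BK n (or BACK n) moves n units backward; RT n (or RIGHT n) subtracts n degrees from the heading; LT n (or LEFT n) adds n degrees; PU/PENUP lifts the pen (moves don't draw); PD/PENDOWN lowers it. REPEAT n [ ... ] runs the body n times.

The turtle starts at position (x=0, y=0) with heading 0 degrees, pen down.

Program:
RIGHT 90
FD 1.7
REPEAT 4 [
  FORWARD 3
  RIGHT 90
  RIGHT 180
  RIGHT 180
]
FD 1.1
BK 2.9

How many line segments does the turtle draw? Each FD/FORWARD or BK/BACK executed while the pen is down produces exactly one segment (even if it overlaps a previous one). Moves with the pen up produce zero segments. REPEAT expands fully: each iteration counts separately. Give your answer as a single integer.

Executing turtle program step by step:
Start: pos=(0,0), heading=0, pen down
RT 90: heading 0 -> 270
FD 1.7: (0,0) -> (0,-1.7) [heading=270, draw]
REPEAT 4 [
  -- iteration 1/4 --
  FD 3: (0,-1.7) -> (0,-4.7) [heading=270, draw]
  RT 90: heading 270 -> 180
  RT 180: heading 180 -> 0
  RT 180: heading 0 -> 180
  -- iteration 2/4 --
  FD 3: (0,-4.7) -> (-3,-4.7) [heading=180, draw]
  RT 90: heading 180 -> 90
  RT 180: heading 90 -> 270
  RT 180: heading 270 -> 90
  -- iteration 3/4 --
  FD 3: (-3,-4.7) -> (-3,-1.7) [heading=90, draw]
  RT 90: heading 90 -> 0
  RT 180: heading 0 -> 180
  RT 180: heading 180 -> 0
  -- iteration 4/4 --
  FD 3: (-3,-1.7) -> (0,-1.7) [heading=0, draw]
  RT 90: heading 0 -> 270
  RT 180: heading 270 -> 90
  RT 180: heading 90 -> 270
]
FD 1.1: (0,-1.7) -> (0,-2.8) [heading=270, draw]
BK 2.9: (0,-2.8) -> (0,0.1) [heading=270, draw]
Final: pos=(0,0.1), heading=270, 7 segment(s) drawn
Segments drawn: 7

Answer: 7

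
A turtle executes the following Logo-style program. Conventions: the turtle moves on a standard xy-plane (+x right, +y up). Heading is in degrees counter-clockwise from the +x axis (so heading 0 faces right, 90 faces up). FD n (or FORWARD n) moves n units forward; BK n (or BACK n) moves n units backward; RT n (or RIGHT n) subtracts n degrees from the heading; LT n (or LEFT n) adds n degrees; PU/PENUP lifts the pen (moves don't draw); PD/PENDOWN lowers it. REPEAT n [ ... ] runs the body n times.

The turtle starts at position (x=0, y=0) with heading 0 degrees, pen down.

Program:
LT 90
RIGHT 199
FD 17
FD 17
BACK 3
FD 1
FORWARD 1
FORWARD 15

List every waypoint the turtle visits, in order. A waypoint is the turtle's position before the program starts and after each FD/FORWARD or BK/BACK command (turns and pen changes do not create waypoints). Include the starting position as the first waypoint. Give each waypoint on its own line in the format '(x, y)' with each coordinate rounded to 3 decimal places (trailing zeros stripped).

Answer: (0, 0)
(-5.535, -16.074)
(-11.069, -32.148)
(-10.093, -29.311)
(-10.418, -30.257)
(-10.744, -31.202)
(-15.627, -45.385)

Derivation:
Executing turtle program step by step:
Start: pos=(0,0), heading=0, pen down
LT 90: heading 0 -> 90
RT 199: heading 90 -> 251
FD 17: (0,0) -> (-5.535,-16.074) [heading=251, draw]
FD 17: (-5.535,-16.074) -> (-11.069,-32.148) [heading=251, draw]
BK 3: (-11.069,-32.148) -> (-10.093,-29.311) [heading=251, draw]
FD 1: (-10.093,-29.311) -> (-10.418,-30.257) [heading=251, draw]
FD 1: (-10.418,-30.257) -> (-10.744,-31.202) [heading=251, draw]
FD 15: (-10.744,-31.202) -> (-15.627,-45.385) [heading=251, draw]
Final: pos=(-15.627,-45.385), heading=251, 6 segment(s) drawn
Waypoints (7 total):
(0, 0)
(-5.535, -16.074)
(-11.069, -32.148)
(-10.093, -29.311)
(-10.418, -30.257)
(-10.744, -31.202)
(-15.627, -45.385)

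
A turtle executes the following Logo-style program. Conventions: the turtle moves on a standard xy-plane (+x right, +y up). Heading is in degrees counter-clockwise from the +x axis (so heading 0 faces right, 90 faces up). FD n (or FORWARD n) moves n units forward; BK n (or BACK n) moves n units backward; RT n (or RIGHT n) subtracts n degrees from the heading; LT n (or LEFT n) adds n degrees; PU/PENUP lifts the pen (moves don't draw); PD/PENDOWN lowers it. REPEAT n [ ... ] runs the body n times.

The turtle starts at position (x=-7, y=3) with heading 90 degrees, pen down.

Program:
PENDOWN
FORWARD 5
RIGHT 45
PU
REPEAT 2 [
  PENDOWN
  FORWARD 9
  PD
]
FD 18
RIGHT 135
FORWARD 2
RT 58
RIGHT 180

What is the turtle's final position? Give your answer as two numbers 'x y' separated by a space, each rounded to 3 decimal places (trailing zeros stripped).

Executing turtle program step by step:
Start: pos=(-7,3), heading=90, pen down
PD: pen down
FD 5: (-7,3) -> (-7,8) [heading=90, draw]
RT 45: heading 90 -> 45
PU: pen up
REPEAT 2 [
  -- iteration 1/2 --
  PD: pen down
  FD 9: (-7,8) -> (-0.636,14.364) [heading=45, draw]
  PD: pen down
  -- iteration 2/2 --
  PD: pen down
  FD 9: (-0.636,14.364) -> (5.728,20.728) [heading=45, draw]
  PD: pen down
]
FD 18: (5.728,20.728) -> (18.456,33.456) [heading=45, draw]
RT 135: heading 45 -> 270
FD 2: (18.456,33.456) -> (18.456,31.456) [heading=270, draw]
RT 58: heading 270 -> 212
RT 180: heading 212 -> 32
Final: pos=(18.456,31.456), heading=32, 5 segment(s) drawn

Answer: 18.456 31.456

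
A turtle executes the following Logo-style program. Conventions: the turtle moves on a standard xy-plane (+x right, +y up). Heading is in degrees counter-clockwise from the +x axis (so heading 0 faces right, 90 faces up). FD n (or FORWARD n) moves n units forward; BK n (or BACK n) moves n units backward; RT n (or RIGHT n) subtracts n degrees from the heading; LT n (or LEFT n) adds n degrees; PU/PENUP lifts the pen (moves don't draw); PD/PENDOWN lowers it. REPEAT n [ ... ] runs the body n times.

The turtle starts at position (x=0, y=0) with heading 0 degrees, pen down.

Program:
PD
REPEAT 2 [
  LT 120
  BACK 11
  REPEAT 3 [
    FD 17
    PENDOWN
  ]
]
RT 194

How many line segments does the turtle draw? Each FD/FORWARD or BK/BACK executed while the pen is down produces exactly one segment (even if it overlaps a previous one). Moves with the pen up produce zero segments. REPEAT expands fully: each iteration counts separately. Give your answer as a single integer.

Answer: 8

Derivation:
Executing turtle program step by step:
Start: pos=(0,0), heading=0, pen down
PD: pen down
REPEAT 2 [
  -- iteration 1/2 --
  LT 120: heading 0 -> 120
  BK 11: (0,0) -> (5.5,-9.526) [heading=120, draw]
  REPEAT 3 [
    -- iteration 1/3 --
    FD 17: (5.5,-9.526) -> (-3,5.196) [heading=120, draw]
    PD: pen down
    -- iteration 2/3 --
    FD 17: (-3,5.196) -> (-11.5,19.919) [heading=120, draw]
    PD: pen down
    -- iteration 3/3 --
    FD 17: (-11.5,19.919) -> (-20,34.641) [heading=120, draw]
    PD: pen down
  ]
  -- iteration 2/2 --
  LT 120: heading 120 -> 240
  BK 11: (-20,34.641) -> (-14.5,44.167) [heading=240, draw]
  REPEAT 3 [
    -- iteration 1/3 --
    FD 17: (-14.5,44.167) -> (-23,29.445) [heading=240, draw]
    PD: pen down
    -- iteration 2/3 --
    FD 17: (-23,29.445) -> (-31.5,14.722) [heading=240, draw]
    PD: pen down
    -- iteration 3/3 --
    FD 17: (-31.5,14.722) -> (-40,0) [heading=240, draw]
    PD: pen down
  ]
]
RT 194: heading 240 -> 46
Final: pos=(-40,0), heading=46, 8 segment(s) drawn
Segments drawn: 8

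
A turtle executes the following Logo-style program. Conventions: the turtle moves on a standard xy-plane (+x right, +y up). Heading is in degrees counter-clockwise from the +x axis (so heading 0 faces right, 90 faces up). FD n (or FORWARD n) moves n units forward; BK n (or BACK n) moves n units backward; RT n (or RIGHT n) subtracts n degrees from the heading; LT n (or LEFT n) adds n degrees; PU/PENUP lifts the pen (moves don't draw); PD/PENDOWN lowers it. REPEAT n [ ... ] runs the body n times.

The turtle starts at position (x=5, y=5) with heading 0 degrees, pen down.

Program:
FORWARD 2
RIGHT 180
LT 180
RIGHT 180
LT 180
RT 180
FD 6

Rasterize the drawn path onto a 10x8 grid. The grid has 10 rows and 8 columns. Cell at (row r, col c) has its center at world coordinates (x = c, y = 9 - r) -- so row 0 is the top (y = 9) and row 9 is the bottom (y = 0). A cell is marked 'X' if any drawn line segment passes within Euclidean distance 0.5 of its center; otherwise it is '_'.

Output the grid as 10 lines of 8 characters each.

Answer: ________
________
________
________
_XXXXXXX
________
________
________
________
________

Derivation:
Segment 0: (5,5) -> (7,5)
Segment 1: (7,5) -> (1,5)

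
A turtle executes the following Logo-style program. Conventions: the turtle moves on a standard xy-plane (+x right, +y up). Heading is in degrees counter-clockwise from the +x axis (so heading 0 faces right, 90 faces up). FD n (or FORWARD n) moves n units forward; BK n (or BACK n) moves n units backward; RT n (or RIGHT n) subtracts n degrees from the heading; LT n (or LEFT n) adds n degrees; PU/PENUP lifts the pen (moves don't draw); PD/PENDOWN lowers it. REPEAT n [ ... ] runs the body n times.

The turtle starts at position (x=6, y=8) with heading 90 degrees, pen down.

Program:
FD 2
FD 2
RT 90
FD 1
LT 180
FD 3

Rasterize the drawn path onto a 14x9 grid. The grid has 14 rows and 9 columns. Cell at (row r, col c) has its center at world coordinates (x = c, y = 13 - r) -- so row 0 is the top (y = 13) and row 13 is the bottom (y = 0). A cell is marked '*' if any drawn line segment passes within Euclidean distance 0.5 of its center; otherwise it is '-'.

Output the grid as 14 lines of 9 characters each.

Answer: ---------
----****-
------*--
------*--
------*--
------*--
---------
---------
---------
---------
---------
---------
---------
---------

Derivation:
Segment 0: (6,8) -> (6,10)
Segment 1: (6,10) -> (6,12)
Segment 2: (6,12) -> (7,12)
Segment 3: (7,12) -> (4,12)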